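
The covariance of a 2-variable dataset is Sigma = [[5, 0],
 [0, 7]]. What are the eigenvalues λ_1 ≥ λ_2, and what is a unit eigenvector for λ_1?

Step 1 — characteristic polynomial of 2×2 Sigma:
  det(Sigma - λI) = λ² - trace · λ + det = 0.
  trace = 5 + 7 = 12, det = 5·7 - (0)² = 35.
Step 2 — discriminant:
  Δ = trace² - 4·det = 144 - 140 = 4.
Step 3 — eigenvalues:
  λ = (trace ± √Δ)/2 = (12 ± 2)/2,
  λ_1 = 7,  λ_2 = 5.

Step 4 — unit eigenvector for λ_1: Sigma is diagonal, so its eigenvectors are the coordinate axes. λ_1 = 7 is the diagonal entry on the second coordinate axis, hence
  v_1 = (0, 1) (||v_1|| = 1).

λ_1 = 7,  λ_2 = 5;  v_1 ≈ (0, 1)


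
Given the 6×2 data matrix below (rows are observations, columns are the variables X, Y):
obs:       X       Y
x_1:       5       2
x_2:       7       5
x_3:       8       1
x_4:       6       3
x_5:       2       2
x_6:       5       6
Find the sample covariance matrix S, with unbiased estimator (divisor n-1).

Step 1 — column means:
  mean(X) = (5 + 7 + 8 + 6 + 2 + 5) / 6 = 33/6 = 5.5
  mean(Y) = (2 + 5 + 1 + 3 + 2 + 6) / 6 = 19/6 = 3.1667

Step 2 — sample covariance S[i,j] = (1/(n-1)) · Σ_k (x_{k,i} - mean_i) · (x_{k,j} - mean_j), with n-1 = 5.
  S[X,X] = ((-0.5)·(-0.5) + (1.5)·(1.5) + (2.5)·(2.5) + (0.5)·(0.5) + (-3.5)·(-3.5) + (-0.5)·(-0.5)) / 5 = 21.5/5 = 4.3
  S[X,Y] = ((-0.5)·(-1.1667) + (1.5)·(1.8333) + (2.5)·(-2.1667) + (0.5)·(-0.1667) + (-3.5)·(-1.1667) + (-0.5)·(2.8333)) / 5 = 0.5/5 = 0.1
  S[Y,Y] = ((-1.1667)·(-1.1667) + (1.8333)·(1.8333) + (-2.1667)·(-2.1667) + (-0.1667)·(-0.1667) + (-1.1667)·(-1.1667) + (2.8333)·(2.8333)) / 5 = 18.8333/5 = 3.7667

S is symmetric (S[j,i] = S[i,j]). Assembling:

S = [[4.3, 0.1],
 [0.1, 3.7667]]


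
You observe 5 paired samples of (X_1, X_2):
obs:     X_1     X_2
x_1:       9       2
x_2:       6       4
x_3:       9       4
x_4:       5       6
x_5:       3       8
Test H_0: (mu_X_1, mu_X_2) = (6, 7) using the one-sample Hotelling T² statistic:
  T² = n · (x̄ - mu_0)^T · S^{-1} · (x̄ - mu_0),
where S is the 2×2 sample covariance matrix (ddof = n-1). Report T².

Step 1 — sample mean vector:
  mean(X_1) = (9 + 6 + 9 + 5 + 3) / 5 = 32/5 = 6.4
  mean(X_2) = (2 + 4 + 4 + 6 + 8) / 5 = 24/5 = 4.8
  x̄ = (6.4, 4.8),  deviation x̄ - mu_0 = (6.4, 4.8) - (6, 7) = (0.4, -2.2).

Step 2 — sample covariance matrix, S[i,j] = (1/(n-1)) · Σ_k (x_{k,i} - mean_i) · (x_{k,j} - mean_j), divisor n-1 = 4:
  S[X_1,X_1] = ((2.6)·(2.6) + (-0.4)·(-0.4) + (2.6)·(2.6) + (-1.4)·(-1.4) + (-3.4)·(-3.4)) / 4 = 27.2/4 = 6.8
  S[X_1,X_2] = ((2.6)·(-2.8) + (-0.4)·(-0.8) + (2.6)·(-0.8) + (-1.4)·(1.2) + (-3.4)·(3.2)) / 4 = -21.6/4 = -5.4
  S[X_2,X_2] = ((-2.8)·(-2.8) + (-0.8)·(-0.8) + (-0.8)·(-0.8) + (1.2)·(1.2) + (3.2)·(3.2)) / 4 = 20.8/4 = 5.2
  S = [[6.8, -5.4],
 [-5.4, 5.2]].

Step 3 — invert S. det(S) = 6.8·5.2 - (-5.4)² = 6.2.
  S^{-1} = (1/det) · [[d, -b], [-b, a]] = [[0.8387, 0.871],
 [0.871, 1.0968]].

Step 4 — quadratic form (x̄ - mu_0)^T · S^{-1} · (x̄ - mu_0):
  S^{-1} · (x̄ - mu_0) = (-1.5806, -2.0645),
  (x̄ - mu_0)^T · [...] = (0.4)·(-1.5806) + (-2.2)·(-2.0645) = 3.9097.

Step 5 — scale by n: T² = 5 · 3.9097 = 19.5484.

T² ≈ 19.5484


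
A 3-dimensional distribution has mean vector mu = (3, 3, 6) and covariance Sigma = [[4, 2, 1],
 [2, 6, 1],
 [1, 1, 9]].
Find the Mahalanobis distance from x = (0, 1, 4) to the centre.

Step 1 — centre the observation: (x - mu) = (-3, -2, -2).

Step 2 — invert Sigma (cofactor / det for 3×3, or solve directly):
  Sigma^{-1} = [[0.3046, -0.0977, -0.023],
 [-0.0977, 0.2011, -0.0115],
 [-0.023, -0.0115, 0.1149]].

Step 3 — form the quadratic (x - mu)^T · Sigma^{-1} · (x - mu):
  Sigma^{-1} · (x - mu) = (-0.6724, -0.0862, -0.1379).
  (x - mu)^T · [Sigma^{-1} · (x - mu)] = (-3)·(-0.6724) + (-2)·(-0.0862) + (-2)·(-0.1379) = 2.4655.

Step 4 — take square root: d = √(2.4655) ≈ 1.5702.

d(x, mu) = √(2.4655) ≈ 1.5702


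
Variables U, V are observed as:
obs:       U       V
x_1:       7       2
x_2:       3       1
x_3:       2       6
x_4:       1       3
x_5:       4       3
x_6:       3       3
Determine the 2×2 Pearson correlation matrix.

Step 1 — column means:
  mean(U) = (7 + 3 + 2 + 1 + 4 + 3) / 6 = 20/6 = 3.3333
  mean(V) = (2 + 1 + 6 + 3 + 3 + 3) / 6 = 18/6 = 3

Step 2 — sample variances and covariances s[i,j] = (1/(n-1)) · Σ_k (x_{k,i} - mean_i) · (x_{k,j} - mean_j), with n-1 = 5:
  s[U,U] = ((3.6667)·(3.6667) + (-0.3333)·(-0.3333) + (-1.3333)·(-1.3333) + (-2.3333)·(-2.3333) + (0.6667)·(0.6667) + (-0.3333)·(-0.3333)) / 5 = 21.3333/5 = 4.2667
  s[U,V] = ((3.6667)·(-1) + (-0.3333)·(-2) + (-1.3333)·(3) + (-2.3333)·(0) + (0.6667)·(0) + (-0.3333)·(0)) / 5 = -7/5 = -1.4
  s[V,V] = ((-1)·(-1) + (-2)·(-2) + (3)·(3) + (0)·(0) + (0)·(0) + (0)·(0)) / 5 = 14/5 = 2.8
  Sample standard deviations s_i = √(s[i,i]):
  s(U) = √(4.2667) = 2.0656
  s(V) = √(2.8) = 1.6733

Step 3 — r_{ij} = s_{ij} / (s_i · s_j):
  r[U,U] = 1 (diagonal).
  r[U,V] = -1.4 / (2.0656 · 1.6733) = -1.4 / 3.4564 = -0.405
  r[V,V] = 1 (diagonal).

R is symmetric with unit diagonal. Assembling:

R = [[1, -0.405],
 [-0.405, 1]]


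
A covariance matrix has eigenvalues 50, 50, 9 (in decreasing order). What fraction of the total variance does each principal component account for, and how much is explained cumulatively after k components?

Step 1 — total variance = trace(Sigma) = Σ λ_i = 50 + 50 + 9 = 109.

Step 2 — fraction explained by component i = λ_i / Σ λ:
  PC1: 50/109 = 0.4587
  PC2: 50/109 = 0.4587
  PC3: 9/109 = 0.0826

Step 3 — cumulative fraction after k components = (λ_1 + ... + λ_k) / Σ λ:
  k = 1: 50/109 = 0.4587
  k = 2: (50 + 50)/109 = 100/109 = 0.9174
  k = 3: (50 + 50 + 9)/109 = 109/109 = 1

Summary (fraction, with percent):

explained: PC1 0.4587 (45.87%), PC2 0.4587 (45.87%), PC3 0.0826 (8.26%);  cumulative: 0.4587, 0.9174, 1


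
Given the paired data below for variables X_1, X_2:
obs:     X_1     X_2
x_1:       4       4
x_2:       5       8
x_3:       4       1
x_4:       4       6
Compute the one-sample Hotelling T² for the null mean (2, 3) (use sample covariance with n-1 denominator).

Step 1 — sample mean vector:
  mean(X_1) = (4 + 5 + 4 + 4) / 4 = 17/4 = 4.25
  mean(X_2) = (4 + 8 + 1 + 6) / 4 = 19/4 = 4.75
  x̄ = (4.25, 4.75),  deviation x̄ - mu_0 = (4.25, 4.75) - (2, 3) = (2.25, 1.75).

Step 2 — sample covariance matrix, S[i,j] = (1/(n-1)) · Σ_k (x_{k,i} - mean_i) · (x_{k,j} - mean_j), divisor n-1 = 3:
  S[X_1,X_1] = ((-0.25)·(-0.25) + (0.75)·(0.75) + (-0.25)·(-0.25) + (-0.25)·(-0.25)) / 3 = 0.75/3 = 0.25
  S[X_1,X_2] = ((-0.25)·(-0.75) + (0.75)·(3.25) + (-0.25)·(-3.75) + (-0.25)·(1.25)) / 3 = 3.25/3 = 1.0833
  S[X_2,X_2] = ((-0.75)·(-0.75) + (3.25)·(3.25) + (-3.75)·(-3.75) + (1.25)·(1.25)) / 3 = 26.75/3 = 8.9167
  S = [[0.25, 1.0833],
 [1.0833, 8.9167]].

Step 3 — invert S. det(S) = 0.25·8.9167 - (1.0833)² = 1.0556.
  S^{-1} = (1/det) · [[d, -b], [-b, a]] = [[8.4474, -1.0263],
 [-1.0263, 0.2368]].

Step 4 — quadratic form (x̄ - mu_0)^T · S^{-1} · (x̄ - mu_0):
  S^{-1} · (x̄ - mu_0) = (17.2105, -1.8947),
  (x̄ - mu_0)^T · [...] = (2.25)·(17.2105) + (1.75)·(-1.8947) = 35.4079.

Step 5 — scale by n: T² = 4 · 35.4079 = 141.6316.

T² ≈ 141.6316


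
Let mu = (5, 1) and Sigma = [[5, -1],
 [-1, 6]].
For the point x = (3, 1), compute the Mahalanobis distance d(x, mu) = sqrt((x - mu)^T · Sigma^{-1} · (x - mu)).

Step 1 — centre the observation: (x - mu) = (-2, 0).

Step 2 — invert Sigma. det(Sigma) = 5·6 - (-1)² = 29.
  Sigma^{-1} = (1/det) · [[d, -b], [-b, a]] = [[0.2069, 0.0345],
 [0.0345, 0.1724]].

Step 3 — form the quadratic (x - mu)^T · Sigma^{-1} · (x - mu):
  Sigma^{-1} · (x - mu) = (-0.4138, -0.069).
  (x - mu)^T · [Sigma^{-1} · (x - mu)] = (-2)·(-0.4138) + (0)·(-0.069) = 0.8276.

Step 4 — take square root: d = √(0.8276) ≈ 0.9097.

d(x, mu) = √(0.8276) ≈ 0.9097


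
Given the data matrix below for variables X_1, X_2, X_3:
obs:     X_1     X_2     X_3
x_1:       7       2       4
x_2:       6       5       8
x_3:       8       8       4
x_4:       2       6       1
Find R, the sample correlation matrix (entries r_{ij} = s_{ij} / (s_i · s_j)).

Step 1 — column means:
  mean(X_1) = (7 + 6 + 8 + 2) / 4 = 23/4 = 5.75
  mean(X_2) = (2 + 5 + 8 + 6) / 4 = 21/4 = 5.25
  mean(X_3) = (4 + 8 + 4 + 1) / 4 = 17/4 = 4.25

Step 2 — sample variances and covariances s[i,j] = (1/(n-1)) · Σ_k (x_{k,i} - mean_i) · (x_{k,j} - mean_j), with n-1 = 3:
  s[X_1,X_1] = ((1.25)·(1.25) + (0.25)·(0.25) + (2.25)·(2.25) + (-3.75)·(-3.75)) / 3 = 20.75/3 = 6.9167
  s[X_1,X_2] = ((1.25)·(-3.25) + (0.25)·(-0.25) + (2.25)·(2.75) + (-3.75)·(0.75)) / 3 = -0.75/3 = -0.25
  s[X_1,X_3] = ((1.25)·(-0.25) + (0.25)·(3.75) + (2.25)·(-0.25) + (-3.75)·(-3.25)) / 3 = 12.25/3 = 4.0833
  s[X_2,X_2] = ((-3.25)·(-3.25) + (-0.25)·(-0.25) + (2.75)·(2.75) + (0.75)·(0.75)) / 3 = 18.75/3 = 6.25
  s[X_2,X_3] = ((-3.25)·(-0.25) + (-0.25)·(3.75) + (2.75)·(-0.25) + (0.75)·(-3.25)) / 3 = -3.25/3 = -1.0833
  s[X_3,X_3] = ((-0.25)·(-0.25) + (3.75)·(3.75) + (-0.25)·(-0.25) + (-3.25)·(-3.25)) / 3 = 24.75/3 = 8.25
  Sample standard deviations s_i = √(s[i,i]):
  s(X_1) = √(6.9167) = 2.63
  s(X_2) = √(6.25) = 2.5
  s(X_3) = √(8.25) = 2.8723

Step 3 — r_{ij} = s_{ij} / (s_i · s_j):
  r[X_1,X_1] = 1 (diagonal).
  r[X_1,X_2] = -0.25 / (2.63 · 2.5) = -0.25 / 6.5749 = -0.038
  r[X_1,X_3] = 4.0833 / (2.63 · 2.8723) = 4.0833 / 7.554 = 0.5406
  r[X_2,X_2] = 1 (diagonal).
  r[X_2,X_3] = -1.0833 / (2.5 · 2.8723) = -1.0833 / 7.1807 = -0.1509
  r[X_3,X_3] = 1 (diagonal).

R is symmetric with unit diagonal. Assembling:

R = [[1, -0.038, 0.5406],
 [-0.038, 1, -0.1509],
 [0.5406, -0.1509, 1]]


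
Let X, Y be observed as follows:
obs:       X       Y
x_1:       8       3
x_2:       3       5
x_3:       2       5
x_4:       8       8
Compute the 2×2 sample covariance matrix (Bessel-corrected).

Step 1 — column means:
  mean(X) = (8 + 3 + 2 + 8) / 4 = 21/4 = 5.25
  mean(Y) = (3 + 5 + 5 + 8) / 4 = 21/4 = 5.25

Step 2 — sample covariance S[i,j] = (1/(n-1)) · Σ_k (x_{k,i} - mean_i) · (x_{k,j} - mean_j), with n-1 = 3.
  S[X,X] = ((2.75)·(2.75) + (-2.25)·(-2.25) + (-3.25)·(-3.25) + (2.75)·(2.75)) / 3 = 30.75/3 = 10.25
  S[X,Y] = ((2.75)·(-2.25) + (-2.25)·(-0.25) + (-3.25)·(-0.25) + (2.75)·(2.75)) / 3 = 2.75/3 = 0.9167
  S[Y,Y] = ((-2.25)·(-2.25) + (-0.25)·(-0.25) + (-0.25)·(-0.25) + (2.75)·(2.75)) / 3 = 12.75/3 = 4.25

S is symmetric (S[j,i] = S[i,j]). Assembling:

S = [[10.25, 0.9167],
 [0.9167, 4.25]]


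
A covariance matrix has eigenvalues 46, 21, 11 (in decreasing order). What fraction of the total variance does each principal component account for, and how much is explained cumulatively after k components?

Step 1 — total variance = trace(Sigma) = Σ λ_i = 46 + 21 + 11 = 78.

Step 2 — fraction explained by component i = λ_i / Σ λ:
  PC1: 46/78 = 0.5897
  PC2: 21/78 = 0.2692
  PC3: 11/78 = 0.141

Step 3 — cumulative fraction after k components = (λ_1 + ... + λ_k) / Σ λ:
  k = 1: 46/78 = 0.5897
  k = 2: (46 + 21)/78 = 67/78 = 0.859
  k = 3: (46 + 21 + 11)/78 = 78/78 = 1

Summary (fraction, with percent):

explained: PC1 0.5897 (58.97%), PC2 0.2692 (26.92%), PC3 0.141 (14.1%);  cumulative: 0.5897, 0.859, 1


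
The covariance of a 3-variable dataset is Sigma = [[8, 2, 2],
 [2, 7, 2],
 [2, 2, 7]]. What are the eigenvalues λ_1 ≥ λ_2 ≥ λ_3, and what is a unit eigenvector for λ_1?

Step 1 — characteristic polynomial p(λ) = det(λI - Sigma) = λ³ - tr·λ² + c_1·λ - det, where tr = trace, c_1 = sum of the principal 2×2 minors, det = det(Sigma):
  tr = 8 + 7 + 7 = 22,
  c_1 = (8·7 - (2)²) + (8·7 - (2)²) + (7·7 - (2)²) = 52 + 52 + 45 = 149,
  det = 8·(7·7 - (2)²) - (2)·((2)·7 - (2)·(2)) + (2)·((2)·(2) - 7·(2)) = 8·(45) - (2)·(10) + (2)·(-10) = 320.
  So p(λ) = λ³ - 22λ² + 149λ - 320.
Step 2 — look for an integer root (rational root theorem: any rational root is an integer divisor of 320). Testing λ = 5:
  p(5) = 125 - 550 + 745 - 320 = 0  ✓
  Dividing out (λ - 5): p(λ) = (λ - 5)(λ² - 17λ + 64).
Step 3 — remaining eigenvalues from the quadratic λ² - 17λ + 64 = 0:
  Δ = 17² - 4·64 = 289 - 256 = 33,  λ = (17 ± √33)/2 = (17 ± 5.7446)/2 ≈ 11.3723 or 5.6277.
  Sorted: λ_1 = 11.3723,  λ_2 = 5.6277,  λ_3 = 5  (check: sum = 22 = tr ✓).

Step 4 — unit eigenvector for λ_1 ≈ 11.3723: v spans the null space of (Sigma - λ_1 I), whose rows are
  r_1 = (-3.3723, 2, 2),  r_2 = (2, -4.3723, 2),  r_3 = (2, 2, -4.3723).
  v is orthogonal to every row, so take v ∝ r_1 × r_2 = ((2)·(2) - (2)·(-4.3723), (2)·(2) - (-3.3723)·(2), (-3.3723)·(-4.3723) - (2)·(2)) ≈ (12.7446, 10.7446, 10.7446).
  Let u = (12.7446, 10.7446, 10.7446).
  ||u|| = √((12.7446)² + (10.7446)² + (10.7446)²) = √(393.3151) ≈ 19.8322,  v_1 = u/||u|| ≈ (0.6426, 0.5418, 0.5418) (||v_1|| = 1).

λ_1 = 11.3723,  λ_2 = 5.6277,  λ_3 = 5;  v_1 ≈ (0.6426, 0.5418, 0.5418)


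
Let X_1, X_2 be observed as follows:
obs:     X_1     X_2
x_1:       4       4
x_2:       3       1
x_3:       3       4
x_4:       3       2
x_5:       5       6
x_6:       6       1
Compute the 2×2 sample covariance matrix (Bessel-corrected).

Step 1 — column means:
  mean(X_1) = (4 + 3 + 3 + 3 + 5 + 6) / 6 = 24/6 = 4
  mean(X_2) = (4 + 1 + 4 + 2 + 6 + 1) / 6 = 18/6 = 3

Step 2 — sample covariance S[i,j] = (1/(n-1)) · Σ_k (x_{k,i} - mean_i) · (x_{k,j} - mean_j), with n-1 = 5.
  S[X_1,X_1] = ((0)·(0) + (-1)·(-1) + (-1)·(-1) + (-1)·(-1) + (1)·(1) + (2)·(2)) / 5 = 8/5 = 1.6
  S[X_1,X_2] = ((0)·(1) + (-1)·(-2) + (-1)·(1) + (-1)·(-1) + (1)·(3) + (2)·(-2)) / 5 = 1/5 = 0.2
  S[X_2,X_2] = ((1)·(1) + (-2)·(-2) + (1)·(1) + (-1)·(-1) + (3)·(3) + (-2)·(-2)) / 5 = 20/5 = 4

S is symmetric (S[j,i] = S[i,j]). Assembling:

S = [[1.6, 0.2],
 [0.2, 4]]


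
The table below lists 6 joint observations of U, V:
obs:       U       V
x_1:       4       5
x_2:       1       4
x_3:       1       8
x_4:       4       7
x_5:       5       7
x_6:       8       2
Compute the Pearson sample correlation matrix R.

Step 1 — column means:
  mean(U) = (4 + 1 + 1 + 4 + 5 + 8) / 6 = 23/6 = 3.8333
  mean(V) = (5 + 4 + 8 + 7 + 7 + 2) / 6 = 33/6 = 5.5

Step 2 — sample variances and covariances s[i,j] = (1/(n-1)) · Σ_k (x_{k,i} - mean_i) · (x_{k,j} - mean_j), with n-1 = 5:
  s[U,U] = ((0.1667)·(0.1667) + (-2.8333)·(-2.8333) + (-2.8333)·(-2.8333) + (0.1667)·(0.1667) + (1.1667)·(1.1667) + (4.1667)·(4.1667)) / 5 = 34.8333/5 = 6.9667
  s[U,V] = ((0.1667)·(-0.5) + (-2.8333)·(-1.5) + (-2.8333)·(2.5) + (0.1667)·(1.5) + (1.1667)·(1.5) + (4.1667)·(-3.5)) / 5 = -15.5/5 = -3.1
  s[V,V] = ((-0.5)·(-0.5) + (-1.5)·(-1.5) + (2.5)·(2.5) + (1.5)·(1.5) + (1.5)·(1.5) + (-3.5)·(-3.5)) / 5 = 25.5/5 = 5.1
  Sample standard deviations s_i = √(s[i,i]):
  s(U) = √(6.9667) = 2.6394
  s(V) = √(5.1) = 2.2583

Step 3 — r_{ij} = s_{ij} / (s_i · s_j):
  r[U,U] = 1 (diagonal).
  r[U,V] = -3.1 / (2.6394 · 2.2583) = -3.1 / 5.9607 = -0.5201
  r[V,V] = 1 (diagonal).

R is symmetric with unit diagonal. Assembling:

R = [[1, -0.5201],
 [-0.5201, 1]]


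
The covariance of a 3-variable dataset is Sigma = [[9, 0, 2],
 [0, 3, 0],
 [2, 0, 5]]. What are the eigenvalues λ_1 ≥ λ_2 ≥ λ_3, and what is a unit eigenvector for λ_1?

Step 1 — characteristic polynomial p(λ) = det(λI - Sigma) = λ³ - tr·λ² + c_1·λ - det, where tr = trace, c_1 = sum of the principal 2×2 minors, det = det(Sigma):
  tr = 9 + 3 + 5 = 17,
  c_1 = (9·3 - (0)²) + (9·5 - (2)²) + (3·5 - (0)²) = 27 + 41 + 15 = 83,
  det = 9·(3·5 - (0)²) - (0)·((0)·5 - (0)·(2)) + (2)·((0)·(0) - 3·(2)) = 9·(15) - (0)·(0) + (2)·(-6) = 123.
  So p(λ) = λ³ - 17λ² + 83λ - 123.
Step 2 — look for an integer root (rational root theorem: any rational root is an integer divisor of 123). Testing λ = 3:
  p(3) = 27 - 153 + 249 - 123 = 0  ✓
  Dividing out (λ - 3): p(λ) = (λ - 3)(λ² - 14λ + 41).
Step 3 — remaining eigenvalues from the quadratic λ² - 14λ + 41 = 0:
  Δ = 14² - 4·41 = 196 - 164 = 32,  λ = (14 ± √32)/2 = (14 ± 5.6569)/2 ≈ 9.8284 or 4.1716.
  Sorted: λ_1 = 9.8284,  λ_2 = 4.1716,  λ_3 = 3  (check: sum = 17 = tr ✓).

Step 4 — unit eigenvector for λ_1 ≈ 9.8284: v spans the null space of (Sigma - λ_1 I), whose rows are
  r_1 = (-0.8284, 0, 2),  r_2 = (0, -6.8284, 0),  r_3 = (2, 0, -4.8284).
  v is orthogonal to every row, so take v ∝ r_1 × r_2 = ((0)·(0) - (2)·(-6.8284), (2)·(0) - (-0.8284)·(0), (-0.8284)·(-6.8284) - (0)·(0)) ≈ (13.6569, 0, 5.6569).
  Let u = (13.6569, 0, 5.6569).
  ||u|| = √((13.6569)² + (0)² + (5.6569)²) = √(218.5097) ≈ 14.7821,  v_1 = u/||u|| ≈ (0.9239, 0, 0.3827) (||v_1|| = 1).

λ_1 = 9.8284,  λ_2 = 4.1716,  λ_3 = 3;  v_1 ≈ (0.9239, 0, 0.3827)


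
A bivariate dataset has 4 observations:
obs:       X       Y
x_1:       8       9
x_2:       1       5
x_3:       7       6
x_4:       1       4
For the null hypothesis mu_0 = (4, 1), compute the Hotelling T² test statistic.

Step 1 — sample mean vector:
  mean(X) = (8 + 1 + 7 + 1) / 4 = 17/4 = 4.25
  mean(Y) = (9 + 5 + 6 + 4) / 4 = 24/4 = 6
  x̄ = (4.25, 6),  deviation x̄ - mu_0 = (4.25, 6) - (4, 1) = (0.25, 5).

Step 2 — sample covariance matrix, S[i,j] = (1/(n-1)) · Σ_k (x_{k,i} - mean_i) · (x_{k,j} - mean_j), divisor n-1 = 3:
  S[X,X] = ((3.75)·(3.75) + (-3.25)·(-3.25) + (2.75)·(2.75) + (-3.25)·(-3.25)) / 3 = 42.75/3 = 14.25
  S[X,Y] = ((3.75)·(3) + (-3.25)·(-1) + (2.75)·(0) + (-3.25)·(-2)) / 3 = 21/3 = 7
  S[Y,Y] = ((3)·(3) + (-1)·(-1) + (0)·(0) + (-2)·(-2)) / 3 = 14/3 = 4.6667
  S = [[14.25, 7],
 [7, 4.6667]].

Step 3 — invert S. det(S) = 14.25·4.6667 - (7)² = 17.5.
  S^{-1} = (1/det) · [[d, -b], [-b, a]] = [[0.2667, -0.4],
 [-0.4, 0.8143]].

Step 4 — quadratic form (x̄ - mu_0)^T · S^{-1} · (x̄ - mu_0):
  S^{-1} · (x̄ - mu_0) = (-1.9333, 3.9714),
  (x̄ - mu_0)^T · [...] = (0.25)·(-1.9333) + (5)·(3.9714) = 19.3738.

Step 5 — scale by n: T² = 4 · 19.3738 = 77.4952.

T² ≈ 77.4952


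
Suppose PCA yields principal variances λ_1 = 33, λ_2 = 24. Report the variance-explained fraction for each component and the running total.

Step 1 — total variance = trace(Sigma) = Σ λ_i = 33 + 24 = 57.

Step 2 — fraction explained by component i = λ_i / Σ λ:
  PC1: 33/57 = 0.5789
  PC2: 24/57 = 0.4211

Step 3 — cumulative fraction after k components = (λ_1 + ... + λ_k) / Σ λ:
  k = 1: 33/57 = 0.5789
  k = 2: (33 + 24)/57 = 57/57 = 1

Summary (fraction, with percent):

explained: PC1 0.5789 (57.89%), PC2 0.4211 (42.11%);  cumulative: 0.5789, 1


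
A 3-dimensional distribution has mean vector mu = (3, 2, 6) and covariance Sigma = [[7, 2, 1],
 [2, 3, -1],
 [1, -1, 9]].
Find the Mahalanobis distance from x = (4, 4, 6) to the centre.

Step 1 — centre the observation: (x - mu) = (1, 2, 0).

Step 2 — invert Sigma (cofactor / det for 3×3, or solve directly):
  Sigma^{-1} = [[0.1871, -0.1367, -0.036],
 [-0.1367, 0.446, 0.0647],
 [-0.036, 0.0647, 0.1223]].

Step 3 — form the quadratic (x - mu)^T · Sigma^{-1} · (x - mu):
  Sigma^{-1} · (x - mu) = (-0.0863, 0.7554, 0.0935).
  (x - mu)^T · [Sigma^{-1} · (x - mu)] = (1)·(-0.0863) + (2)·(0.7554) + (0)·(0.0935) = 1.4245.

Step 4 — take square root: d = √(1.4245) ≈ 1.1935.

d(x, mu) = √(1.4245) ≈ 1.1935


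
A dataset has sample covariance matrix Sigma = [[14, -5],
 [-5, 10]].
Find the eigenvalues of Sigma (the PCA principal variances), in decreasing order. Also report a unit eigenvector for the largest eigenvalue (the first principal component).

Step 1 — characteristic polynomial of 2×2 Sigma:
  det(Sigma - λI) = λ² - trace · λ + det = 0.
  trace = 14 + 10 = 24, det = 14·10 - (-5)² = 115.
Step 2 — discriminant:
  Δ = trace² - 4·det = 576 - 460 = 116.
Step 3 — eigenvalues:
  λ = (trace ± √Δ)/2 = (24 ± 10.7703)/2,
  λ_1 = 17.3852,  λ_2 = 6.6148.

Step 4 — unit eigenvector for λ_1: solve (Sigma - λ_1 I)v = 0. First row:
  (14 - 17.3852)·v_x + (-5)·v_y = 0, i.e. (-3.3852)·v_x + (-5)·v_y = 0,
  so v ∝ (b, λ_1 - a) = (-5, 3.3852); multiply by -1 so the first entry is positive: u = (5, -3.3852).
  ||u|| = √((5)² + (-3.3852)²) = √(36.4593) ≈ 6.0382,
  v_1 = u/||u|| ≈ (0.8281, -0.5606) (||v_1|| = 1).

λ_1 = 17.3852,  λ_2 = 6.6148;  v_1 ≈ (0.8281, -0.5606)


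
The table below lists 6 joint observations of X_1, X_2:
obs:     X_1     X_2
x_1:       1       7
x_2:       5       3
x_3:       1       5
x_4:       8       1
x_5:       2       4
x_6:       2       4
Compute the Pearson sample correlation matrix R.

Step 1 — column means:
  mean(X_1) = (1 + 5 + 1 + 8 + 2 + 2) / 6 = 19/6 = 3.1667
  mean(X_2) = (7 + 3 + 5 + 1 + 4 + 4) / 6 = 24/6 = 4

Step 2 — sample variances and covariances s[i,j] = (1/(n-1)) · Σ_k (x_{k,i} - mean_i) · (x_{k,j} - mean_j), with n-1 = 5:
  s[X_1,X_1] = ((-2.1667)·(-2.1667) + (1.8333)·(1.8333) + (-2.1667)·(-2.1667) + (4.8333)·(4.8333) + (-1.1667)·(-1.1667) + (-1.1667)·(-1.1667)) / 5 = 38.8333/5 = 7.7667
  s[X_1,X_2] = ((-2.1667)·(3) + (1.8333)·(-1) + (-2.1667)·(1) + (4.8333)·(-3) + (-1.1667)·(0) + (-1.1667)·(0)) / 5 = -25/5 = -5
  s[X_2,X_2] = ((3)·(3) + (-1)·(-1) + (1)·(1) + (-3)·(-3) + (0)·(0) + (0)·(0)) / 5 = 20/5 = 4
  Sample standard deviations s_i = √(s[i,i]):
  s(X_1) = √(7.7667) = 2.7869
  s(X_2) = √(4) = 2

Step 3 — r_{ij} = s_{ij} / (s_i · s_j):
  r[X_1,X_1] = 1 (diagonal).
  r[X_1,X_2] = -5 / (2.7869 · 2) = -5 / 5.5737 = -0.8971
  r[X_2,X_2] = 1 (diagonal).

R is symmetric with unit diagonal. Assembling:

R = [[1, -0.8971],
 [-0.8971, 1]]


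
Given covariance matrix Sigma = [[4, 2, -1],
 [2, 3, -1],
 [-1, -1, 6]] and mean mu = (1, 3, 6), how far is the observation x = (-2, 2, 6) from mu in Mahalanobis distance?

Step 1 — centre the observation: (x - mu) = (-3, -1, 0).

Step 2 — invert Sigma (cofactor / det for 3×3, or solve directly):
  Sigma^{-1} = [[0.3778, -0.2444, 0.0222],
 [-0.2444, 0.5111, 0.0444],
 [0.0222, 0.0444, 0.1778]].

Step 3 — form the quadratic (x - mu)^T · Sigma^{-1} · (x - mu):
  Sigma^{-1} · (x - mu) = (-0.8889, 0.2222, -0.1111).
  (x - mu)^T · [Sigma^{-1} · (x - mu)] = (-3)·(-0.8889) + (-1)·(0.2222) + (0)·(-0.1111) = 2.4444.

Step 4 — take square root: d = √(2.4444) ≈ 1.5635.

d(x, mu) = √(2.4444) ≈ 1.5635


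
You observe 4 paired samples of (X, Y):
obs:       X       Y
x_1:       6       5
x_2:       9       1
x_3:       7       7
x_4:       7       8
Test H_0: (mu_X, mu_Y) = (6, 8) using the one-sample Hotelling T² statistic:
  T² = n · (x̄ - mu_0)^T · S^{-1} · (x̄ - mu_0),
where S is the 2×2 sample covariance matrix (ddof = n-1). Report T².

Step 1 — sample mean vector:
  mean(X) = (6 + 9 + 7 + 7) / 4 = 29/4 = 7.25
  mean(Y) = (5 + 1 + 7 + 8) / 4 = 21/4 = 5.25
  x̄ = (7.25, 5.25),  deviation x̄ - mu_0 = (7.25, 5.25) - (6, 8) = (1.25, -2.75).

Step 2 — sample covariance matrix, S[i,j] = (1/(n-1)) · Σ_k (x_{k,i} - mean_i) · (x_{k,j} - mean_j), divisor n-1 = 3:
  S[X,X] = ((-1.25)·(-1.25) + (1.75)·(1.75) + (-0.25)·(-0.25) + (-0.25)·(-0.25)) / 3 = 4.75/3 = 1.5833
  S[X,Y] = ((-1.25)·(-0.25) + (1.75)·(-4.25) + (-0.25)·(1.75) + (-0.25)·(2.75)) / 3 = -8.25/3 = -2.75
  S[Y,Y] = ((-0.25)·(-0.25) + (-4.25)·(-4.25) + (1.75)·(1.75) + (2.75)·(2.75)) / 3 = 28.75/3 = 9.5833
  S = [[1.5833, -2.75],
 [-2.75, 9.5833]].

Step 3 — invert S. det(S) = 1.5833·9.5833 - (-2.75)² = 7.6111.
  S^{-1} = (1/det) · [[d, -b], [-b, a]] = [[1.2591, 0.3613],
 [0.3613, 0.208]].

Step 4 — quadratic form (x̄ - mu_0)^T · S^{-1} · (x̄ - mu_0):
  S^{-1} · (x̄ - mu_0) = (0.5803, -0.1204),
  (x̄ - mu_0)^T · [...] = (1.25)·(0.5803) + (-2.75)·(-0.1204) = 1.0566.

Step 5 — scale by n: T² = 4 · 1.0566 = 4.2263.

T² ≈ 4.2263


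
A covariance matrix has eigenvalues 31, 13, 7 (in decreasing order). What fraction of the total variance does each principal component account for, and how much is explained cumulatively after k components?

Step 1 — total variance = trace(Sigma) = Σ λ_i = 31 + 13 + 7 = 51.

Step 2 — fraction explained by component i = λ_i / Σ λ:
  PC1: 31/51 = 0.6078
  PC2: 13/51 = 0.2549
  PC3: 7/51 = 0.1373

Step 3 — cumulative fraction after k components = (λ_1 + ... + λ_k) / Σ λ:
  k = 1: 31/51 = 0.6078
  k = 2: (31 + 13)/51 = 44/51 = 0.8627
  k = 3: (31 + 13 + 7)/51 = 51/51 = 1

Summary (fraction, with percent):

explained: PC1 0.6078 (60.78%), PC2 0.2549 (25.49%), PC3 0.1373 (13.73%);  cumulative: 0.6078, 0.8627, 1


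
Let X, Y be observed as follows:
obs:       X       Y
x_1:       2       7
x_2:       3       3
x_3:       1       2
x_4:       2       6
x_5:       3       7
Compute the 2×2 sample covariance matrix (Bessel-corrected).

Step 1 — column means:
  mean(X) = (2 + 3 + 1 + 2 + 3) / 5 = 11/5 = 2.2
  mean(Y) = (7 + 3 + 2 + 6 + 7) / 5 = 25/5 = 5

Step 2 — sample covariance S[i,j] = (1/(n-1)) · Σ_k (x_{k,i} - mean_i) · (x_{k,j} - mean_j), with n-1 = 4.
  S[X,X] = ((-0.2)·(-0.2) + (0.8)·(0.8) + (-1.2)·(-1.2) + (-0.2)·(-0.2) + (0.8)·(0.8)) / 4 = 2.8/4 = 0.7
  S[X,Y] = ((-0.2)·(2) + (0.8)·(-2) + (-1.2)·(-3) + (-0.2)·(1) + (0.8)·(2)) / 4 = 3/4 = 0.75
  S[Y,Y] = ((2)·(2) + (-2)·(-2) + (-3)·(-3) + (1)·(1) + (2)·(2)) / 4 = 22/4 = 5.5

S is symmetric (S[j,i] = S[i,j]). Assembling:

S = [[0.7, 0.75],
 [0.75, 5.5]]


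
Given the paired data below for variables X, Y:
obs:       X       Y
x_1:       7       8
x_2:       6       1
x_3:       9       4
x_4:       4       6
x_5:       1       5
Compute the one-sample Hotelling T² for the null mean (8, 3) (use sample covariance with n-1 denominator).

Step 1 — sample mean vector:
  mean(X) = (7 + 6 + 9 + 4 + 1) / 5 = 27/5 = 5.4
  mean(Y) = (8 + 1 + 4 + 6 + 5) / 5 = 24/5 = 4.8
  x̄ = (5.4, 4.8),  deviation x̄ - mu_0 = (5.4, 4.8) - (8, 3) = (-2.6, 1.8).

Step 2 — sample covariance matrix, S[i,j] = (1/(n-1)) · Σ_k (x_{k,i} - mean_i) · (x_{k,j} - mean_j), divisor n-1 = 4:
  S[X,X] = ((1.6)·(1.6) + (0.6)·(0.6) + (3.6)·(3.6) + (-1.4)·(-1.4) + (-4.4)·(-4.4)) / 4 = 37.2/4 = 9.3
  S[X,Y] = ((1.6)·(3.2) + (0.6)·(-3.8) + (3.6)·(-0.8) + (-1.4)·(1.2) + (-4.4)·(0.2)) / 4 = -2.6/4 = -0.65
  S[Y,Y] = ((3.2)·(3.2) + (-3.8)·(-3.8) + (-0.8)·(-0.8) + (1.2)·(1.2) + (0.2)·(0.2)) / 4 = 26.8/4 = 6.7
  S = [[9.3, -0.65],
 [-0.65, 6.7]].

Step 3 — invert S. det(S) = 9.3·6.7 - (-0.65)² = 61.8875.
  S^{-1} = (1/det) · [[d, -b], [-b, a]] = [[0.1083, 0.0105],
 [0.0105, 0.1503]].

Step 4 — quadratic form (x̄ - mu_0)^T · S^{-1} · (x̄ - mu_0):
  S^{-1} · (x̄ - mu_0) = (-0.2626, 0.2432),
  (x̄ - mu_0)^T · [...] = (-2.6)·(-0.2626) + (1.8)·(0.2432) = 1.1204.

Step 5 — scale by n: T² = 5 · 1.1204 = 5.6021.

T² ≈ 5.6021


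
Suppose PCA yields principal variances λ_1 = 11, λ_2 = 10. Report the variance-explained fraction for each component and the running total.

Step 1 — total variance = trace(Sigma) = Σ λ_i = 11 + 10 = 21.

Step 2 — fraction explained by component i = λ_i / Σ λ:
  PC1: 11/21 = 0.5238
  PC2: 10/21 = 0.4762

Step 3 — cumulative fraction after k components = (λ_1 + ... + λ_k) / Σ λ:
  k = 1: 11/21 = 0.5238
  k = 2: (11 + 10)/21 = 21/21 = 1

Summary (fraction, with percent):

explained: PC1 0.5238 (52.38%), PC2 0.4762 (47.62%);  cumulative: 0.5238, 1


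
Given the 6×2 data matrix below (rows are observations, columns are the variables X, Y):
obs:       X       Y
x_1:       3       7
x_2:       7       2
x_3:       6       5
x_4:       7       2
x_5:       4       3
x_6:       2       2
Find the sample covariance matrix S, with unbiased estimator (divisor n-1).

Step 1 — column means:
  mean(X) = (3 + 7 + 6 + 7 + 4 + 2) / 6 = 29/6 = 4.8333
  mean(Y) = (7 + 2 + 5 + 2 + 3 + 2) / 6 = 21/6 = 3.5

Step 2 — sample covariance S[i,j] = (1/(n-1)) · Σ_k (x_{k,i} - mean_i) · (x_{k,j} - mean_j), with n-1 = 5.
  S[X,X] = ((-1.8333)·(-1.8333) + (2.1667)·(2.1667) + (1.1667)·(1.1667) + (2.1667)·(2.1667) + (-0.8333)·(-0.8333) + (-2.8333)·(-2.8333)) / 5 = 22.8333/5 = 4.5667
  S[X,Y] = ((-1.8333)·(3.5) + (2.1667)·(-1.5) + (1.1667)·(1.5) + (2.1667)·(-1.5) + (-0.8333)·(-0.5) + (-2.8333)·(-1.5)) / 5 = -6.5/5 = -1.3
  S[Y,Y] = ((3.5)·(3.5) + (-1.5)·(-1.5) + (1.5)·(1.5) + (-1.5)·(-1.5) + (-0.5)·(-0.5) + (-1.5)·(-1.5)) / 5 = 21.5/5 = 4.3

S is symmetric (S[j,i] = S[i,j]). Assembling:

S = [[4.5667, -1.3],
 [-1.3, 4.3]]


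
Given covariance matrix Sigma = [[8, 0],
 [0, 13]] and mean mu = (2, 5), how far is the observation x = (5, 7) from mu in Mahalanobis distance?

Step 1 — centre the observation: (x - mu) = (3, 2).

Step 2 — invert Sigma. det(Sigma) = 8·13 - (0)² = 104.
  Sigma^{-1} = (1/det) · [[d, -b], [-b, a]] = [[0.125, 0],
 [0, 0.0769]].

Step 3 — form the quadratic (x - mu)^T · Sigma^{-1} · (x - mu):
  Sigma^{-1} · (x - mu) = (0.375, 0.1538).
  (x - mu)^T · [Sigma^{-1} · (x - mu)] = (3)·(0.375) + (2)·(0.1538) = 1.4327.

Step 4 — take square root: d = √(1.4327) ≈ 1.197.

d(x, mu) = √(1.4327) ≈ 1.197


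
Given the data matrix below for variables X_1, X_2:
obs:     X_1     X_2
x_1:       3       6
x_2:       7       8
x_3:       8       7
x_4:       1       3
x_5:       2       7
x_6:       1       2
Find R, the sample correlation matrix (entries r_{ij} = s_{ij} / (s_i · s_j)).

Step 1 — column means:
  mean(X_1) = (3 + 7 + 8 + 1 + 2 + 1) / 6 = 22/6 = 3.6667
  mean(X_2) = (6 + 8 + 7 + 3 + 7 + 2) / 6 = 33/6 = 5.5

Step 2 — sample variances and covariances s[i,j] = (1/(n-1)) · Σ_k (x_{k,i} - mean_i) · (x_{k,j} - mean_j), with n-1 = 5:
  s[X_1,X_1] = ((-0.6667)·(-0.6667) + (3.3333)·(3.3333) + (4.3333)·(4.3333) + (-2.6667)·(-2.6667) + (-1.6667)·(-1.6667) + (-2.6667)·(-2.6667)) / 5 = 47.3333/5 = 9.4667
  s[X_1,X_2] = ((-0.6667)·(0.5) + (3.3333)·(2.5) + (4.3333)·(1.5) + (-2.6667)·(-2.5) + (-1.6667)·(1.5) + (-2.6667)·(-3.5)) / 5 = 28/5 = 5.6
  s[X_2,X_2] = ((0.5)·(0.5) + (2.5)·(2.5) + (1.5)·(1.5) + (-2.5)·(-2.5) + (1.5)·(1.5) + (-3.5)·(-3.5)) / 5 = 29.5/5 = 5.9
  Sample standard deviations s_i = √(s[i,i]):
  s(X_1) = √(9.4667) = 3.0768
  s(X_2) = √(5.9) = 2.429

Step 3 — r_{ij} = s_{ij} / (s_i · s_j):
  r[X_1,X_1] = 1 (diagonal).
  r[X_1,X_2] = 5.6 / (3.0768 · 2.429) = 5.6 / 7.4735 = 0.7493
  r[X_2,X_2] = 1 (diagonal).

R is symmetric with unit diagonal. Assembling:

R = [[1, 0.7493],
 [0.7493, 1]]


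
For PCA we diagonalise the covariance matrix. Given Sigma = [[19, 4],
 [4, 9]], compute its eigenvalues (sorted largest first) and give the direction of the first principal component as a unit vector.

Step 1 — characteristic polynomial of 2×2 Sigma:
  det(Sigma - λI) = λ² - trace · λ + det = 0.
  trace = 19 + 9 = 28, det = 19·9 - (4)² = 155.
Step 2 — discriminant:
  Δ = trace² - 4·det = 784 - 620 = 164.
Step 3 — eigenvalues:
  λ = (trace ± √Δ)/2 = (28 ± 12.8062)/2,
  λ_1 = 20.4031,  λ_2 = 7.5969.

Step 4 — unit eigenvector for λ_1: solve (Sigma - λ_1 I)v = 0. First row:
  (19 - 20.4031)·v_x + (4)·v_y = 0, i.e. (-1.4031)·v_x + (4)·v_y = 0,
  so v ∝ (b, λ_1 - a) = (4, 1.4031) = u.
  ||u|| = √((4)² + (1.4031)²) = √(17.9688) ≈ 4.239,
  v_1 = u/||u|| ≈ (0.9436, 0.331) (||v_1|| = 1).

λ_1 = 20.4031,  λ_2 = 7.5969;  v_1 ≈ (0.9436, 0.331)


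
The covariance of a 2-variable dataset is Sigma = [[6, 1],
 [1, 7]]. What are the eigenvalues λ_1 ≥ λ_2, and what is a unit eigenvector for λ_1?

Step 1 — characteristic polynomial of 2×2 Sigma:
  det(Sigma - λI) = λ² - trace · λ + det = 0.
  trace = 6 + 7 = 13, det = 6·7 - (1)² = 41.
Step 2 — discriminant:
  Δ = trace² - 4·det = 169 - 164 = 5.
Step 3 — eigenvalues:
  λ = (trace ± √Δ)/2 = (13 ± 2.2361)/2,
  λ_1 = 7.618,  λ_2 = 5.382.

Step 4 — unit eigenvector for λ_1: solve (Sigma - λ_1 I)v = 0. First row:
  (6 - 7.618)·v_x + (1)·v_y = 0, i.e. (-1.618)·v_x + (1)·v_y = 0,
  so v ∝ (b, λ_1 - a) = (1, 1.618) = u.
  ||u|| = √((1)² + (1.618)²) = √(3.618) ≈ 1.9021,
  v_1 = u/||u|| ≈ (0.5257, 0.8507) (||v_1|| = 1).

λ_1 = 7.618,  λ_2 = 5.382;  v_1 ≈ (0.5257, 0.8507)


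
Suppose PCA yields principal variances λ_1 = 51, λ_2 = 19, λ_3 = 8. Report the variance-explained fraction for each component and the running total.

Step 1 — total variance = trace(Sigma) = Σ λ_i = 51 + 19 + 8 = 78.

Step 2 — fraction explained by component i = λ_i / Σ λ:
  PC1: 51/78 = 0.6538
  PC2: 19/78 = 0.2436
  PC3: 8/78 = 0.1026

Step 3 — cumulative fraction after k components = (λ_1 + ... + λ_k) / Σ λ:
  k = 1: 51/78 = 0.6538
  k = 2: (51 + 19)/78 = 70/78 = 0.8974
  k = 3: (51 + 19 + 8)/78 = 78/78 = 1

Summary (fraction, with percent):

explained: PC1 0.6538 (65.38%), PC2 0.2436 (24.36%), PC3 0.1026 (10.26%);  cumulative: 0.6538, 0.8974, 1


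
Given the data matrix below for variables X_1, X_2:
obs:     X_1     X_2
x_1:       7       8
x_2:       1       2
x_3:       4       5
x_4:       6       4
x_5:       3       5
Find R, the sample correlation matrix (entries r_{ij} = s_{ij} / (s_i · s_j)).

Step 1 — column means:
  mean(X_1) = (7 + 1 + 4 + 6 + 3) / 5 = 21/5 = 4.2
  mean(X_2) = (8 + 2 + 5 + 4 + 5) / 5 = 24/5 = 4.8

Step 2 — sample variances and covariances s[i,j] = (1/(n-1)) · Σ_k (x_{k,i} - mean_i) · (x_{k,j} - mean_j), with n-1 = 4:
  s[X_1,X_1] = ((2.8)·(2.8) + (-3.2)·(-3.2) + (-0.2)·(-0.2) + (1.8)·(1.8) + (-1.2)·(-1.2)) / 4 = 22.8/4 = 5.7
  s[X_1,X_2] = ((2.8)·(3.2) + (-3.2)·(-2.8) + (-0.2)·(0.2) + (1.8)·(-0.8) + (-1.2)·(0.2)) / 4 = 16.2/4 = 4.05
  s[X_2,X_2] = ((3.2)·(3.2) + (-2.8)·(-2.8) + (0.2)·(0.2) + (-0.8)·(-0.8) + (0.2)·(0.2)) / 4 = 18.8/4 = 4.7
  Sample standard deviations s_i = √(s[i,i]):
  s(X_1) = √(5.7) = 2.3875
  s(X_2) = √(4.7) = 2.1679

Step 3 — r_{ij} = s_{ij} / (s_i · s_j):
  r[X_1,X_1] = 1 (diagonal).
  r[X_1,X_2] = 4.05 / (2.3875 · 2.1679) = 4.05 / 5.1759 = 0.7825
  r[X_2,X_2] = 1 (diagonal).

R is symmetric with unit diagonal. Assembling:

R = [[1, 0.7825],
 [0.7825, 1]]


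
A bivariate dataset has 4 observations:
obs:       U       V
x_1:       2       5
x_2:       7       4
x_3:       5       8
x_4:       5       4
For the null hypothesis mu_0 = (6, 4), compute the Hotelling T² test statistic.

Step 1 — sample mean vector:
  mean(U) = (2 + 7 + 5 + 5) / 4 = 19/4 = 4.75
  mean(V) = (5 + 4 + 8 + 4) / 4 = 21/4 = 5.25
  x̄ = (4.75, 5.25),  deviation x̄ - mu_0 = (4.75, 5.25) - (6, 4) = (-1.25, 1.25).

Step 2 — sample covariance matrix, S[i,j] = (1/(n-1)) · Σ_k (x_{k,i} - mean_i) · (x_{k,j} - mean_j), divisor n-1 = 3:
  S[U,U] = ((-2.75)·(-2.75) + (2.25)·(2.25) + (0.25)·(0.25) + (0.25)·(0.25)) / 3 = 12.75/3 = 4.25
  S[U,V] = ((-2.75)·(-0.25) + (2.25)·(-1.25) + (0.25)·(2.75) + (0.25)·(-1.25)) / 3 = -1.75/3 = -0.5833
  S[V,V] = ((-0.25)·(-0.25) + (-1.25)·(-1.25) + (2.75)·(2.75) + (-1.25)·(-1.25)) / 3 = 10.75/3 = 3.5833
  S = [[4.25, -0.5833],
 [-0.5833, 3.5833]].

Step 3 — invert S. det(S) = 4.25·3.5833 - (-0.5833)² = 14.8889.
  S^{-1} = (1/det) · [[d, -b], [-b, a]] = [[0.2407, 0.0392],
 [0.0392, 0.2854]].

Step 4 — quadratic form (x̄ - mu_0)^T · S^{-1} · (x̄ - mu_0):
  S^{-1} · (x̄ - mu_0) = (-0.2519, 0.3078),
  (x̄ - mu_0)^T · [...] = (-1.25)·(-0.2519) + (1.25)·(0.3078) = 0.6996.

Step 5 — scale by n: T² = 4 · 0.6996 = 2.7985.

T² ≈ 2.7985


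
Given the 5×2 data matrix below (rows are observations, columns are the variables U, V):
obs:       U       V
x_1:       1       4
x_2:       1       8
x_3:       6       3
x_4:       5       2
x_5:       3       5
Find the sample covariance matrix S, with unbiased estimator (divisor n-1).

Step 1 — column means:
  mean(U) = (1 + 1 + 6 + 5 + 3) / 5 = 16/5 = 3.2
  mean(V) = (4 + 8 + 3 + 2 + 5) / 5 = 22/5 = 4.4

Step 2 — sample covariance S[i,j] = (1/(n-1)) · Σ_k (x_{k,i} - mean_i) · (x_{k,j} - mean_j), with n-1 = 4.
  S[U,U] = ((-2.2)·(-2.2) + (-2.2)·(-2.2) + (2.8)·(2.8) + (1.8)·(1.8) + (-0.2)·(-0.2)) / 4 = 20.8/4 = 5.2
  S[U,V] = ((-2.2)·(-0.4) + (-2.2)·(3.6) + (2.8)·(-1.4) + (1.8)·(-2.4) + (-0.2)·(0.6)) / 4 = -15.4/4 = -3.85
  S[V,V] = ((-0.4)·(-0.4) + (3.6)·(3.6) + (-1.4)·(-1.4) + (-2.4)·(-2.4) + (0.6)·(0.6)) / 4 = 21.2/4 = 5.3

S is symmetric (S[j,i] = S[i,j]). Assembling:

S = [[5.2, -3.85],
 [-3.85, 5.3]]


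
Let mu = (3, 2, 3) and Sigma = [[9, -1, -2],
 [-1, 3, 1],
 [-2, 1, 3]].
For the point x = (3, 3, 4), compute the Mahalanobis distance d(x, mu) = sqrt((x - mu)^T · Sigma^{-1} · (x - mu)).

Step 1 — centre the observation: (x - mu) = (0, 1, 1).

Step 2 — invert Sigma (cofactor / det for 3×3, or solve directly):
  Sigma^{-1} = [[0.1311, 0.0164, 0.082],
 [0.0164, 0.377, -0.1148],
 [0.082, -0.1148, 0.4262]].

Step 3 — form the quadratic (x - mu)^T · Sigma^{-1} · (x - mu):
  Sigma^{-1} · (x - mu) = (0.0984, 0.2623, 0.3115).
  (x - mu)^T · [Sigma^{-1} · (x - mu)] = (0)·(0.0984) + (1)·(0.2623) + (1)·(0.3115) = 0.5738.

Step 4 — take square root: d = √(0.5738) ≈ 0.7575.

d(x, mu) = √(0.5738) ≈ 0.7575


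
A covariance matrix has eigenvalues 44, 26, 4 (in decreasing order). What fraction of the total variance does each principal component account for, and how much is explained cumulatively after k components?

Step 1 — total variance = trace(Sigma) = Σ λ_i = 44 + 26 + 4 = 74.

Step 2 — fraction explained by component i = λ_i / Σ λ:
  PC1: 44/74 = 0.5946
  PC2: 26/74 = 0.3514
  PC3: 4/74 = 0.0541

Step 3 — cumulative fraction after k components = (λ_1 + ... + λ_k) / Σ λ:
  k = 1: 44/74 = 0.5946
  k = 2: (44 + 26)/74 = 70/74 = 0.9459
  k = 3: (44 + 26 + 4)/74 = 74/74 = 1

Summary (fraction, with percent):

explained: PC1 0.5946 (59.46%), PC2 0.3514 (35.14%), PC3 0.0541 (5.41%);  cumulative: 0.5946, 0.9459, 1


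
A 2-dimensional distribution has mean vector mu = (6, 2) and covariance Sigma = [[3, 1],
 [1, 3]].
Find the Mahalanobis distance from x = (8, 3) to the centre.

Step 1 — centre the observation: (x - mu) = (2, 1).

Step 2 — invert Sigma. det(Sigma) = 3·3 - (1)² = 8.
  Sigma^{-1} = (1/det) · [[d, -b], [-b, a]] = [[0.375, -0.125],
 [-0.125, 0.375]].

Step 3 — form the quadratic (x - mu)^T · Sigma^{-1} · (x - mu):
  Sigma^{-1} · (x - mu) = (0.625, 0.125).
  (x - mu)^T · [Sigma^{-1} · (x - mu)] = (2)·(0.625) + (1)·(0.125) = 1.375.

Step 4 — take square root: d = √(1.375) ≈ 1.1726.

d(x, mu) = √(1.375) ≈ 1.1726


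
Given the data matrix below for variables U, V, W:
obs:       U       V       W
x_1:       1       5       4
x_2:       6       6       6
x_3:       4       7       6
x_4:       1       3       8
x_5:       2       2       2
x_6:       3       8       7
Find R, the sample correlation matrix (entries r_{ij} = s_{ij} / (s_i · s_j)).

Step 1 — column means:
  mean(U) = (1 + 6 + 4 + 1 + 2 + 3) / 6 = 17/6 = 2.8333
  mean(V) = (5 + 6 + 7 + 3 + 2 + 8) / 6 = 31/6 = 5.1667
  mean(W) = (4 + 6 + 6 + 8 + 2 + 7) / 6 = 33/6 = 5.5

Step 2 — sample variances and covariances s[i,j] = (1/(n-1)) · Σ_k (x_{k,i} - mean_i) · (x_{k,j} - mean_j), with n-1 = 5:
  s[U,U] = ((-1.8333)·(-1.8333) + (3.1667)·(3.1667) + (1.1667)·(1.1667) + (-1.8333)·(-1.8333) + (-0.8333)·(-0.8333) + (0.1667)·(0.1667)) / 5 = 18.8333/5 = 3.7667
  s[U,V] = ((-1.8333)·(-0.1667) + (3.1667)·(0.8333) + (1.1667)·(1.8333) + (-1.8333)·(-2.1667) + (-0.8333)·(-3.1667) + (0.1667)·(2.8333)) / 5 = 12.1667/5 = 2.4333
  s[U,W] = ((-1.8333)·(-1.5) + (3.1667)·(0.5) + (1.1667)·(0.5) + (-1.8333)·(2.5) + (-0.8333)·(-3.5) + (0.1667)·(1.5)) / 5 = 3.5/5 = 0.7
  s[V,V] = ((-0.1667)·(-0.1667) + (0.8333)·(0.8333) + (1.8333)·(1.8333) + (-2.1667)·(-2.1667) + (-3.1667)·(-3.1667) + (2.8333)·(2.8333)) / 5 = 26.8333/5 = 5.3667
  s[V,W] = ((-0.1667)·(-1.5) + (0.8333)·(0.5) + (1.8333)·(0.5) + (-2.1667)·(2.5) + (-3.1667)·(-3.5) + (2.8333)·(1.5)) / 5 = 11.5/5 = 2.3
  s[W,W] = ((-1.5)·(-1.5) + (0.5)·(0.5) + (0.5)·(0.5) + (2.5)·(2.5) + (-3.5)·(-3.5) + (1.5)·(1.5)) / 5 = 23.5/5 = 4.7
  Sample standard deviations s_i = √(s[i,i]):
  s(U) = √(3.7667) = 1.9408
  s(V) = √(5.3667) = 2.3166
  s(W) = √(4.7) = 2.1679

Step 3 — r_{ij} = s_{ij} / (s_i · s_j):
  r[U,U] = 1 (diagonal).
  r[U,V] = 2.4333 / (1.9408 · 2.3166) = 2.4333 / 4.496 = 0.5412
  r[U,W] = 0.7 / (1.9408 · 2.1679) = 0.7 / 4.2075 = 0.1664
  r[V,V] = 1 (diagonal).
  r[V,W] = 2.3 / (2.3166 · 2.1679) = 2.3 / 5.0223 = 0.458
  r[W,W] = 1 (diagonal).

R is symmetric with unit diagonal. Assembling:

R = [[1, 0.5412, 0.1664],
 [0.5412, 1, 0.458],
 [0.1664, 0.458, 1]]
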